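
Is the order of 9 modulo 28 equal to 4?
Powers of 9 mod 28: 9^1≡9, 9^2≡25, 9^3≡1. Already 9^3≡1, so the order is 3 < 4. No, the actual order is 3.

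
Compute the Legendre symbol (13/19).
(13/19) = 13^{9} mod 19 = -1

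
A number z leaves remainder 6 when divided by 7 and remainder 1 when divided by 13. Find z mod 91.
M = 7 × 13 = 91. M₁ = 13, y₁ ≡ 6 mod 7. M₂ = 7, y₂ ≡ 2 mod 13. z = 6×13×6 + 1×7×2 ≡ 27 mod 91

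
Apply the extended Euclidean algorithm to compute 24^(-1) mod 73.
Extended GCD: 24(-3) + 73(1) = 1. So 24^(-1) ≡ -3 ≡ 70 mod 73. Verify: 24 × 70 = 1680 ≡ 1 mod 73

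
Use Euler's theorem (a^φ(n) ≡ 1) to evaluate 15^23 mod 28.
By Euler: 15^{12} ≡ 1 (mod 28) since gcd(15, 28) = 1. 23 = 1×12 + 11. So 15^{23} ≡ 15^{11} ≡ 15 (mod 28)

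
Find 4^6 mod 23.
By repeated squaring mod 23: 4^{1}≡4, 4^{2}≡16, 4^{4}≡3. Then 4^{6} = 4^{4+2} ≡ 3 × 16 ≡ 2 mod 23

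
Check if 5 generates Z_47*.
ord_47(5) divides 46. For each prime q|46: 5^{23}≡46, 5^{2}≡25, none ≡ 1. So 5 has order 46 and is a primitive root mod 47.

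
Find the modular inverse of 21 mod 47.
Since 47 is prime, by Fermat 21^(-1) ≡ 21^{45} ≡ 9 (mod 47). Verify: 21 × 9 = 189 ≡ 1 (mod 47)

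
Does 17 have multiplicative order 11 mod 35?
Powers of 17 mod 35: 17^1≡17, 17^2≡9, 17^3≡13, 17^4≡11, 17^5≡12, 17^6≡29, 17^7≡3, 17^8≡16, 17^9≡27, 17^10≡4, 17^11≡33, 17^12≡1. 17^11≡33≢1, so ord ≠ 11. No, the actual order is 12.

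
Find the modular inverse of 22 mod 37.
Since 37 is prime, by Fermat 22^(-1) ≡ 22^{35} ≡ 32 mod 37. Verify: 22 × 32 = 704 ≡ 1 mod 37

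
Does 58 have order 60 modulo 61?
58^{5} ≡ 1 mod 61 and 5 < 60, so ord_61(58) = 5 ≠ 60 and 58 is not a primitive root.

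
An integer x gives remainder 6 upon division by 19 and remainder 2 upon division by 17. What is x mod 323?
M = 19 × 17 = 323. M₁ = 17, y₁ ≡ 9 mod 19. M₂ = 19, y₂ ≡ 9 mod 17. x = 6×17×9 + 2×19×9 ≡ 291 mod 323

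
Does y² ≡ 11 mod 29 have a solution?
By Euler's criterion: 11^{14} ≡ 28 mod 29. Since this equals -1 (≡ 28), 11 is not a QR.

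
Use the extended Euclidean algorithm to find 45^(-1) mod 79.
Extended GCD: 45(-7) + 79(4) = 1. So 45^(-1) ≡ -7 ≡ 72 (mod 79). Verify: 45 × 72 = 3240 ≡ 1 (mod 79)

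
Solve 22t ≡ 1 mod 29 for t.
Since 29 is prime, by Fermat 22^(-1) ≡ 22^{27} ≡ 4 mod 29. Verify: 22 × 4 = 88 ≡ 1 mod 29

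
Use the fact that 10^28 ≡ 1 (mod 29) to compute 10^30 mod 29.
By Fermat: 10^{28} ≡ 1 (mod 29). So 10^{30} = 10^{28} · 10^{2} ≡ 10^{2} ≡ 13 (mod 29)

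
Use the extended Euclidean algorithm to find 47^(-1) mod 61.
Extended GCD: 47(13) + 61(-10) = 1. So 47^(-1) ≡ 13 (mod 61). Verify: 47 × 13 = 611 ≡ 1 (mod 61)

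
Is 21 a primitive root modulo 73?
21^{24} ≡ 1 (mod 73) and 24 < 72, so ord_73(21) = 24 ≠ 72 and 21 is not a primitive root.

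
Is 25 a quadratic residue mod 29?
By Euler's criterion: 25^{14} ≡ 1 (mod 29). Since this equals 1, 25 is a QR.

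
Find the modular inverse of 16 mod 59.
Since 59 is prime, by Fermat 16^(-1) ≡ 16^{57} ≡ 48 (mod 59). Verify: 16 × 48 = 768 ≡ 1 (mod 59)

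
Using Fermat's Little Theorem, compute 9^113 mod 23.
By Fermat: 9^{22} ≡ 1 mod 23. 113 = 5×22 + 3. So 9^{113} ≡ 9^{3} ≡ 16 mod 23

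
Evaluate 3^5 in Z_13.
By repeated squaring mod 13: 3^{1}≡3, 3^{2}≡9, 3^{4}≡3. Then 3^{5} = 3^{4+1} ≡ 3 × 3 ≡ 9 mod 13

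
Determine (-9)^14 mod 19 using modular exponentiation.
By repeated squaring mod 19: (-9)^{1}≡10, (-9)^{2}≡5, (-9)^{4}≡6, (-9)^{8}≡17. Then (-9)^{14} = (-9)^{8+4+2} ≡ 17 × 6 × 5 ≡ 16 mod 19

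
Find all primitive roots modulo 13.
There are φ(12) = 4 primitive roots mod 13: {2, 6, 7, 11}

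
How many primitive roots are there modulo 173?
There are φ(173-1) = φ(172) = 84 primitive roots modulo 173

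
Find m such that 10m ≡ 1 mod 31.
Since 31 is prime, by Fermat 10^(-1) ≡ 10^{29} ≡ 28 mod 31. Verify: 10 × 28 = 280 ≡ 1 mod 31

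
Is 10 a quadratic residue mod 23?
By Euler's criterion: 10^{11} ≡ 22 mod 23. Since this equals -1 (≡ 22), 10 is not a QR.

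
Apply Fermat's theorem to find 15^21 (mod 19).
By Fermat: 15^{18} ≡ 1 (mod 19). So 15^{21} = 15^{18} · 15^{3} ≡ 15^{3} ≡ 12 (mod 19)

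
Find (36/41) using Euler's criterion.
(36/41) = 36^{20} mod 41 = 1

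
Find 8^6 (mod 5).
Using Fermat: 8^{4} ≡ 1 (mod 5). 6 ≡ 2 (mod 4). So 8^{6} ≡ 8^{2} ≡ 4 (mod 5)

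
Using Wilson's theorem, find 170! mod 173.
(172)! = (170)! × (171) × (172) ≡ -1 (mod 173). So (170)! ≡ -1 × [(172)(171)]^(-1) ≡ 86 (mod 173)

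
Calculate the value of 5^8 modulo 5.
By repeated squaring (mod 5): 5^{1}≡0, 5^{2}≡0, 5^{4}≡0, 5^{8}≡0. So 5^{8} ≡ 0 (mod 5)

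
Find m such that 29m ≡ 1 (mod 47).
Since 47 is prime, by Fermat 29^(-1) ≡ 29^{45} ≡ 13 (mod 47). Verify: 29 × 13 = 377 ≡ 1 (mod 47)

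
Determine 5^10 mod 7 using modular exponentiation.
Using Fermat: 5^{6} ≡ 1 (mod 7). 10 ≡ 4 (mod 6). So 5^{10} ≡ 5^{4} ≡ 2 (mod 7)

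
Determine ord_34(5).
Powers of 5 mod 34: 5^1≡5, 5^2≡25, 5^3≡23, 5^4≡13, 5^5≡31, 5^6≡19, 5^7≡27, 5^8≡33, 5^9≡29, 5^10≡9, 5^11≡11, 5^12≡21, 5^13≡3, 5^14≡15, 5^15≡7, 5^16≡1. Order = 16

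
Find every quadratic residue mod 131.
QRs mod 131: {1, 3, 4, 5, 7, 9, 11, 12, 13, 15, 16, 20, 21, 25, 27, 28, 33, 34, 35, 36, 38, 39, 41, 43, 44, 45, 46, 48, 49, 52, 53, 55, 58, 59, 60, 61, 62, 63, 64, 65, 74, 75, 77, 80, 81, 84, 89, 91, 94, 99, 100, 101, 102, 105, 107, 108, 109, 112, 113, 114, 117, 121, 123, 125, 129}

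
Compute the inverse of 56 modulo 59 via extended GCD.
Extended GCD: 56(-20) + 59(19) = 1. So 56^(-1) ≡ -20 ≡ 39 (mod 59). Verify: 56 × 39 = 2184 ≡ 1 (mod 59)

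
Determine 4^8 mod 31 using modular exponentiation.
By repeated squaring (mod 31): 4^{1}≡4, 4^{2}≡16, 4^{4}≡8, 4^{8}≡2. So 4^{8} ≡ 2 (mod 31)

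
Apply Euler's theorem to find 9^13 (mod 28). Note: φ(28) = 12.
By Euler: 9^{12} ≡ 1 (mod 28) since gcd(9, 28) = 1. 13 = 1×12 + 1. So 9^{13} ≡ 9^{1} ≡ 9 (mod 28)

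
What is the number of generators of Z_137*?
There are φ(137-1) = φ(136) = 64 primitive roots modulo 137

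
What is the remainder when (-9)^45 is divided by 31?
Using Fermat: (-9)^{30} ≡ 1 mod 31. 45 ≡ 15 mod 30. So (-9)^{45} ≡ (-9)^{15} ≡ 30 mod 31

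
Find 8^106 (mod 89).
Using Fermat: 8^{88} ≡ 1 (mod 89). 106 ≡ 18 (mod 88). So 8^{106} ≡ 8^{18} ≡ 45 (mod 89)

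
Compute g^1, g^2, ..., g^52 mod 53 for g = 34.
34^1, 34^2, ..., 34^{52} mod 53: [34, 43, 31, 47, 8, 7, 26, 36, 5, 11, 3, 49, 23, 40, 35, 24, 21, 25, 2, 15, 33, 9, 41, 16, 14, 52, 19, 10, 22, 6, 45, 46, 27, 17, 48, 42, 50, 4, 30, 13, 18, 29, 32, 28, 51, 38, 20, 44, 12, 37, 39, 1]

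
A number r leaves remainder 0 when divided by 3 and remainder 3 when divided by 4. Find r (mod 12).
M = 3 × 4 = 12. M₁ = 4, y₁ ≡ 1 (mod 3). M₂ = 3, y₂ ≡ 3 (mod 4). r = 0×4×1 + 3×3×3 ≡ 3 (mod 12)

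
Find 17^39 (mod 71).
By repeated squaring (mod 71): 17^{1}≡17, 17^{2}≡5, 17^{4}≡25, 17^{8}≡57, 17^{16}≡54, 17^{32}≡5. Then 17^{39} = 17^{32+4+2+1} ≡ 5 × 25 × 5 × 17 ≡ 46 (mod 71)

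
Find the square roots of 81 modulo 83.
The square roots of 81 mod 83 are 9 and 74. Verify: 9² = 81 ≡ 81 (mod 83)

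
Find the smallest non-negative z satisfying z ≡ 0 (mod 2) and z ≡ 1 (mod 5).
M = 2 × 5 = 10. M₁ = 5, y₁ ≡ 1 (mod 2). M₂ = 2, y₂ ≡ 3 (mod 5). z = 0×5×1 + 1×2×3 ≡ 6 (mod 10)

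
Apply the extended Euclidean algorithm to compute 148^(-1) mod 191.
Extended GCD: 148(-40) + 191(31) = 1. So 148^(-1) ≡ -40 ≡ 151 mod 191. Verify: 148 × 151 = 22348 ≡ 1 mod 191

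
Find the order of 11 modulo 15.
Powers of 11 mod 15: 11^1≡11, 11^2≡1. Order = 2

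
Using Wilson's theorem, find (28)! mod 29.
By Wilson's theorem, (28)! ≡ -1 ≡ 28 (mod 29)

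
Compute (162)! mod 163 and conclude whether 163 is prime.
(162)! mod 163 = 162. Since 162 ≡ -1 mod 163, 163 is prime.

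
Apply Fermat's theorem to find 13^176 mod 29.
By Fermat: 13^{28} ≡ 1 mod 29. 176 ≡ 8 mod 28. So 13^{176} ≡ 13^{8} ≡ 16 mod 29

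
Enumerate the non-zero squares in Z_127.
Quadratic residues modulo 127: {1, 2, 4, 8, 9, 11, 13, 15, 16, 17, 18, 19, 21, 22, 25, 26, 30, 31, 32, 34, 35, 36, 37, 38, 41, 42, 44, 47, 49, 50, 52, 60, 61, 62, 64, 68, 69, 70, 71, 72, 73, 74, 76, 79, 81, 82, 84, 87, 88, 94, 98, 99, 100, 103, 104, 107, 113, 115, 117, 120, 121, 122, 124}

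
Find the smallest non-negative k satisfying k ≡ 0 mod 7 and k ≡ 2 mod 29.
M = 7 × 29 = 203. M₁ = 29, y₁ ≡ 1 mod 7. M₂ = 7, y₂ ≡ 25 mod 29. k = 0×29×1 + 2×7×25 ≡ 147 mod 203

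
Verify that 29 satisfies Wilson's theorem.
(28)! mod 29 = 28. Since this equals -1 mod 29, Wilson confirms 29 is prime.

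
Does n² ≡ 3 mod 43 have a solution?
By Euler's criterion: 3^{21} ≡ 42 mod 43. Since this equals -1 (≡ 42), 3 is not a QR.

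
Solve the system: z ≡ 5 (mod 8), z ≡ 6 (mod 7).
M = 8 × 7 = 56. M₁ = 7, y₁ ≡ 7 (mod 8). M₂ = 8, y₂ ≡ 1 (mod 7). z = 5×7×7 + 6×8×1 ≡ 13 (mod 56)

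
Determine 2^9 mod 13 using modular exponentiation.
By repeated squaring mod 13: 2^{1}≡2, 2^{2}≡4, 2^{4}≡3, 2^{8}≡9. Then 2^{9} = 2^{8+1} ≡ 9 × 2 ≡ 5 mod 13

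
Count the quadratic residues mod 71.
The squaring map on Z_71* is 2-to-1, so there are (70)/2 = 35 QRs.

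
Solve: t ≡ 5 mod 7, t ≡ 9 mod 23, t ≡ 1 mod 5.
M = 7 × 23 × 5 = 805. M₁ = 115, y₁ ≡ 5 mod 7. M₂ = 35, y₂ ≡ 2 mod 23. M₃ = 161, y₃ ≡ 1 mod 5. t = 5×115×5 + 9×35×2 + 1×161×1 ≡ 446 mod 805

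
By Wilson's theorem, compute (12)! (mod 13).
By Wilson's theorem, (12)! ≡ -1 ≡ 12 (mod 13)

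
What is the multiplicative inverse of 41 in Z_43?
Since 43 is prime, by Fermat 41^(-1) ≡ 41^{41} ≡ 21 (mod 43). Verify: 41 × 21 = 861 ≡ 1 (mod 43)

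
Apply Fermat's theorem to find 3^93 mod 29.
By Fermat: 3^{28} ≡ 1 mod 29. 93 = 3×28 + 9. So 3^{93} ≡ 3^{9} ≡ 21 mod 29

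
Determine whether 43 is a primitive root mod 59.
ord_59(43) divides 58. For each prime q|58: 43^{29}≡58, 43^{2}≡20, none ≡ 1. So 43 has order 58 and is a primitive root mod 59.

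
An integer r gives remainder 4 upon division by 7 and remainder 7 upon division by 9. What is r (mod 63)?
M = 7 × 9 = 63. M₁ = 9, y₁ ≡ 4 (mod 7). M₂ = 7, y₂ ≡ 4 (mod 9). r = 4×9×4 + 7×7×4 ≡ 25 (mod 63)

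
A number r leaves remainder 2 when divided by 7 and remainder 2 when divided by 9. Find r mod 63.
M = 7 × 9 = 63. M₁ = 9, y₁ ≡ 4 mod 7. M₂ = 7, y₂ ≡ 4 mod 9. r = 2×9×4 + 2×7×4 ≡ 2 mod 63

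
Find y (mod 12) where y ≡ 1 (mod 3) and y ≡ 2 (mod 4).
M = 3 × 4 = 12. M₁ = 4, y₁ ≡ 1 (mod 3). M₂ = 3, y₂ ≡ 3 (mod 4). y = 1×4×1 + 2×3×3 ≡ 10 (mod 12)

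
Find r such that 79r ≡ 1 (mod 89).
Since 89 is prime, by Fermat 79^(-1) ≡ 79^{87} ≡ 80 (mod 89). Verify: 79 × 80 = 6320 ≡ 1 (mod 89)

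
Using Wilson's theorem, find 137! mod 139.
(138)! = (137)! × (138) ≡ -1 mod 139. So (137)! ≡ -1 × (138)^(-1) ≡ (-1)×(-1) = 1 mod 139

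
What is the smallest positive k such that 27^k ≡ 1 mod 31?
Powers of 27 mod 31: 27^1≡27, 27^2≡16, 27^3≡29, 27^4≡8, 27^5≡30, 27^6≡4, 27^7≡15, 27^8≡2, 27^9≡23, 27^10≡1. So the order of 27 is 10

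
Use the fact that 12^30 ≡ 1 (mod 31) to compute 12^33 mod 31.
By Fermat: 12^{30} ≡ 1 (mod 31). So 12^{33} = 12^{30} · 12^{3} ≡ 12^{3} ≡ 23 (mod 31)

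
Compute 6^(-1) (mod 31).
Since 31 is prime, by Fermat 6^(-1) ≡ 6^{29} ≡ 26 (mod 31). Verify: 6 × 26 = 156 ≡ 1 (mod 31)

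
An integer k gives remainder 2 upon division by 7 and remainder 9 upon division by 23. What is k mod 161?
M = 7 × 23 = 161. M₁ = 23, y₁ ≡ 4 mod 7. M₂ = 7, y₂ ≡ 10 mod 23. k = 2×23×4 + 9×7×10 ≡ 9 mod 161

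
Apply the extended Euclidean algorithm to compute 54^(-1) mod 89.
Extended GCD: 54(-28) + 89(17) = 1. So 54^(-1) ≡ -28 ≡ 61 (mod 89). Verify: 54 × 61 = 3294 ≡ 1 (mod 89)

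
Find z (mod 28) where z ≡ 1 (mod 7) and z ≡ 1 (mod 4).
M = 7 × 4 = 28. M₁ = 4, y₁ ≡ 2 (mod 7). M₂ = 7, y₂ ≡ 3 (mod 4). z = 1×4×2 + 1×7×3 ≡ 1 (mod 28)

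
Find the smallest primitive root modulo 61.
g = 2. Powers: [2, 4, 8, 16, 32, 3, 6, 12, 24, ...] generates all 60 non-zero residues.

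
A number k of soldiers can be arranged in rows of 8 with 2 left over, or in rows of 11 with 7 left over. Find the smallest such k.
M = 8 × 11 = 88. M₁ = 11, y₁ ≡ 3 mod 8. M₂ = 8, y₂ ≡ 7 mod 11. k = 2×11×3 + 7×8×7 ≡ 18 mod 88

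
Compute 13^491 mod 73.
Using Fermat: 13^{72} ≡ 1 (mod 73). 491 ≡ 59 (mod 72). So 13^{491} ≡ 13^{59} ≡ 40 (mod 73)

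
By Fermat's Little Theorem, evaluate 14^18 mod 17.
By Fermat: 14^{16} ≡ 1 mod 17. So 14^{18} = 14^{16} · 14^{2} ≡ 14^{2} ≡ 9 mod 17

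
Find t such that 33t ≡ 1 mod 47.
Since 47 is prime, by Fermat 33^(-1) ≡ 33^{45} ≡ 10 mod 47. Verify: 33 × 10 = 330 ≡ 1 mod 47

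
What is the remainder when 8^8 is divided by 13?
By repeated squaring mod 13: 8^{1}≡8, 8^{2}≡12, 8^{4}≡1, 8^{8}≡1. So 8^{8} ≡ 1 mod 13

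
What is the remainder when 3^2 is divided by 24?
3^{2} = 9 ≡ 9 mod 24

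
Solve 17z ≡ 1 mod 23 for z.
Since 23 is prime, by Fermat 17^(-1) ≡ 17^{21} ≡ 19 mod 23. Verify: 17 × 19 = 323 ≡ 1 mod 23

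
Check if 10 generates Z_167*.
ord_167(10) divides 166. For each prime q|166: 10^{83}≡166, 10^{2}≡100, none ≡ 1. So 10 has order 166 and is a primitive root mod 167.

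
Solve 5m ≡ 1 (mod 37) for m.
Since 37 is prime, by Fermat 5^(-1) ≡ 5^{35} ≡ 15 (mod 37). Verify: 5 × 15 = 75 ≡ 1 (mod 37)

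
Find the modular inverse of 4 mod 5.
Since 5 is prime, by Fermat 4^(-1) ≡ 4^{3} ≡ 4 (mod 5). Verify: 4 × 4 = 16 ≡ 1 (mod 5)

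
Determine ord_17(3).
Powers of 3 mod 17: 3^1≡3, 3^2≡9, 3^3≡10, 3^4≡13, 3^5≡5, 3^6≡15, 3^7≡11, 3^8≡16, 3^9≡14, 3^10≡8, 3^11≡7, 3^12≡4, 3^13≡12, 3^14≡2, 3^15≡6, 3^16≡1. So the order of 3 is 16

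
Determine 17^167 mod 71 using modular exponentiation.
Using Fermat: 17^{70} ≡ 1 (mod 71). 167 ≡ 27 (mod 70). So 17^{167} ≡ 17^{27} ≡ 66 (mod 71)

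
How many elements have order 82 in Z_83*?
Number of primitive roots mod 83 = φ(p-1) = φ(82) = 40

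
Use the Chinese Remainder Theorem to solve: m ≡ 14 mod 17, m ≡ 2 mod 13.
M = 17 × 13 = 221. M₁ = 13, y₁ ≡ 4 mod 17. M₂ = 17, y₂ ≡ 10 mod 13. m = 14×13×4 + 2×17×10 ≡ 184 mod 221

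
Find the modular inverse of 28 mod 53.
Since 53 is prime, by Fermat 28^(-1) ≡ 28^{51} ≡ 36 mod 53. Verify: 28 × 36 = 1008 ≡ 1 mod 53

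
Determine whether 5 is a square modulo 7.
By Euler's criterion: 5^{3} ≡ 6 (mod 7). Since this equals -1 (≡ 6), 5 is not a QR.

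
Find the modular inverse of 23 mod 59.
Since 59 is prime, by Fermat 23^(-1) ≡ 23^{57} ≡ 18 (mod 59). Verify: 23 × 18 = 414 ≡ 1 (mod 59)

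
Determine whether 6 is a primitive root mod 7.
6^{2} ≡ 1 (mod 7) and 2 < 6, so ord_7(6) = 2 ≠ 6 and 6 is not a primitive root.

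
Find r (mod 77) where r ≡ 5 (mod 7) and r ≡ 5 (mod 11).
M = 7 × 11 = 77. M₁ = 11, y₁ ≡ 2 (mod 7). M₂ = 7, y₂ ≡ 8 (mod 11). r = 5×11×2 + 5×7×8 ≡ 5 (mod 77)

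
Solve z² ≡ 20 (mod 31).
The square roots of 20 mod 31 are 19 and 12. Verify: 19² = 361 ≡ 20 (mod 31)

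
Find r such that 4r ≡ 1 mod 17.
Since 17 is prime, by Fermat 4^(-1) ≡ 4^{15} ≡ 13 mod 17. Verify: 4 × 13 = 52 ≡ 1 mod 17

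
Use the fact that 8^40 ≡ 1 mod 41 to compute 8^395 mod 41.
By Fermat: 8^{40} ≡ 1 mod 41. 395 ≡ 35 mod 40. So 8^{395} ≡ 8^{35} ≡ 32 mod 41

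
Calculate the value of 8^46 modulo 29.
Using Fermat: 8^{28} ≡ 1 (mod 29). 46 ≡ 18 (mod 28). So 8^{46} ≡ 8^{18} ≡ 22 (mod 29)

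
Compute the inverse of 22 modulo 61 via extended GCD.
Extended GCD: 22(25) + 61(-9) = 1. So 22^(-1) ≡ 25 (mod 61). Verify: 22 × 25 = 550 ≡ 1 (mod 61)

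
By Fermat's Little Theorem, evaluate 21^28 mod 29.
By Fermat's Little Theorem, 21^{28} ≡ 1 (mod 29) since 29 is prime and gcd(21, 29) = 1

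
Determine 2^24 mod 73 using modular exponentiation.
By repeated squaring mod 73: 2^{1}≡2, 2^{2}≡4, 2^{4}≡16, 2^{8}≡37, 2^{16}≡55. Then 2^{24} = 2^{16+8} ≡ 55 × 37 ≡ 64 mod 73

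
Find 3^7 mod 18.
By repeated squaring mod 18: 3^{1}≡3, 3^{2}≡9, 3^{4}≡9. Then 3^{7} = 3^{4+2+1} ≡ 9 × 9 × 3 ≡ 9 mod 18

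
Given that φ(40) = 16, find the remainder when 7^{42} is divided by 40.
By Euler: 7^{16} ≡ 1 mod 40 since gcd(7, 40) = 1. 42 = 2×16 + 10. So 7^{42} ≡ 7^{10} ≡ 9 mod 40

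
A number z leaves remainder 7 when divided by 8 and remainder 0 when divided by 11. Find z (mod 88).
M = 8 × 11 = 88. M₁ = 11, y₁ ≡ 3 (mod 8). M₂ = 8, y₂ ≡ 7 (mod 11). z = 7×11×3 + 0×8×7 ≡ 55 (mod 88)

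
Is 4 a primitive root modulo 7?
4^{3} ≡ 1 (mod 7) and 3 < 6, so ord_7(4) = 3 ≠ 6 and 4 is not a primitive root.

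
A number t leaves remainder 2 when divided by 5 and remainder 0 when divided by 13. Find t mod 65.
M = 5 × 13 = 65. M₁ = 13, y₁ ≡ 2 mod 5. M₂ = 5, y₂ ≡ 8 mod 13. t = 2×13×2 + 0×5×8 ≡ 52 mod 65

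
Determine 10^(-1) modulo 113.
Since 113 is prime, by Fermat 10^(-1) ≡ 10^{111} ≡ 34 (mod 113). Verify: 10 × 34 = 340 ≡ 1 (mod 113)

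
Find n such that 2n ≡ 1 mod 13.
Since 13 is prime, by Fermat 2^(-1) ≡ 2^{11} ≡ 7 mod 13. Verify: 2 × 7 = 14 ≡ 1 mod 13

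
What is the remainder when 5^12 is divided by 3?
Using Fermat: 5^{2} ≡ 1 (mod 3). 12 ≡ 0 (mod 2). So 5^{12} ≡ 5^{0} ≡ 1 (mod 3)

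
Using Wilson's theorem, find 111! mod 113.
(112)! = (111)! × (112) ≡ -1 mod 113. So (111)! ≡ -1 × (112)^(-1) ≡ (-1)×(-1) = 1 mod 113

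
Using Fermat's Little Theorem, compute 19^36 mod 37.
By Fermat's Little Theorem, 19^{36} ≡ 1 (mod 37) since 37 is prime and gcd(19, 37) = 1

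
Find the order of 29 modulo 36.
Powers of 29 mod 36: 29^1≡29, 29^2≡13, 29^3≡17, 29^4≡25, 29^5≡5, 29^6≡1. Order = 6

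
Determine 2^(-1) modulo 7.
Since 7 is prime, by Fermat 2^(-1) ≡ 2^{5} ≡ 4 (mod 7). Verify: 2 × 4 = 8 ≡ 1 (mod 7)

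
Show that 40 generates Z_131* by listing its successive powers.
40^1, 40^2, ..., 40^{130} mod 131: [40, 28, 72, 129, 51, 75, 118, 4, 29, 112, 26, 123, 73, 38, 79, 16, 116, 55, 104, 99, 30, 21, 54, 64, 71, 89, 23, 3, 120, 84, 85, 125, 22, 94, 92, 12, 87, 74, 78, 107, 88, 114, 106, 48, 86, 34, 50, 35, 90, 63, 31, 61, 82, 5, 69, 9, 98, 121, 124, 113, 66, 20, 14, 36, 130, 91, 103, 59, 2, 80, 56, 13, 127, 102, 19, 105, 8, 58, 93, 52, 115, 15, 76, 27, 32, 101, 110, 77, 67, 60, 42, 108, 128, 11, 47, 46, 6, 109, 37, 39, 119, 44, 57, 53, 24, 43, 17, 25, 83, 45, 97, 81, 96, 41, 68, 100, 70, 49, 126, 62, 122, 33, 10, 7, 18, 65, 111, 117, 95, 1]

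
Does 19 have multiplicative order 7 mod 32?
Powers of 19 mod 32: 19^1≡19, 19^2≡9, 19^3≡11, 19^4≡17, 19^5≡3, 19^6≡25, 19^7≡27, 19^8≡1. 19^7≡27≢1, so ord ≠ 7. No, the actual order is 8.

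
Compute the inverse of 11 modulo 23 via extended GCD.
Extended GCD: 11(-2) + 23(1) = 1. So 11^(-1) ≡ -2 ≡ 21 (mod 23). Verify: 11 × 21 = 231 ≡ 1 (mod 23)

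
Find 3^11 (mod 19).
By repeated squaring (mod 19): 3^{1}≡3, 3^{2}≡9, 3^{4}≡5, 3^{8}≡6. Then 3^{11} = 3^{8+2+1} ≡ 6 × 9 × 3 ≡ 10 (mod 19)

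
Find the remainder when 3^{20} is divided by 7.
By Fermat: 3^{6} ≡ 1 mod 7. 20 = 3×6 + 2. So 3^{20} ≡ 3^{2} ≡ 2 mod 7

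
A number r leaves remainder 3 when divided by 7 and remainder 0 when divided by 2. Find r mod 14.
M = 7 × 2 = 14. M₁ = 2, y₁ ≡ 4 mod 7. M₂ = 7, y₂ ≡ 1 mod 2. r = 3×2×4 + 0×7×1 ≡ 10 mod 14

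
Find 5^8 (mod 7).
Using Fermat: 5^{6} ≡ 1 (mod 7). 8 ≡ 2 (mod 6). So 5^{8} ≡ 5^{2} ≡ 4 (mod 7)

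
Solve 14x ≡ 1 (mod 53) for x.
Since 53 is prime, by Fermat 14^(-1) ≡ 14^{51} ≡ 19 (mod 53). Verify: 14 × 19 = 266 ≡ 1 (mod 53)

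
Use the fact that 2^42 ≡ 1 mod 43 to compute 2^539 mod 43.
By Fermat: 2^{42} ≡ 1 mod 43. 539 ≡ 35 mod 42. So 2^{539} ≡ 2^{35} ≡ 42 mod 43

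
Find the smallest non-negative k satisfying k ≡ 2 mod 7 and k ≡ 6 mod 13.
M = 7 × 13 = 91. M₁ = 13, y₁ ≡ 6 mod 7. M₂ = 7, y₂ ≡ 2 mod 13. k = 2×13×6 + 6×7×2 ≡ 58 mod 91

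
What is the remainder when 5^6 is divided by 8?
By repeated squaring (mod 8): 5^{1}≡5, 5^{2}≡1, 5^{4}≡1. Then 5^{6} = 5^{4+2} ≡ 1 × 1 ≡ 1 (mod 8)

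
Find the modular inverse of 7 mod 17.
Since 17 is prime, by Fermat 7^(-1) ≡ 7^{15} ≡ 5 mod 17. Verify: 7 × 5 = 35 ≡ 1 mod 17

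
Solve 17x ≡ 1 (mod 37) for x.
Since 37 is prime, by Fermat 17^(-1) ≡ 17^{35} ≡ 24 (mod 37). Verify: 17 × 24 = 408 ≡ 1 (mod 37)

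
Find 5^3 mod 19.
5^{3} = 125 ≡ 11 mod 19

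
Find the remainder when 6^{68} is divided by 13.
By Fermat: 6^{12} ≡ 1 (mod 13). 68 = 5×12 + 8. So 6^{68} ≡ 6^{8} ≡ 3 (mod 13)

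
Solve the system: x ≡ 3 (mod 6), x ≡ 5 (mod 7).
M = 6 × 7 = 42. M₁ = 7, y₁ ≡ 1 (mod 6). M₂ = 6, y₂ ≡ 6 (mod 7). x = 3×7×1 + 5×6×6 ≡ 33 (mod 42)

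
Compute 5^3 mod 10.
5^{3} = 125 ≡ 5 (mod 10)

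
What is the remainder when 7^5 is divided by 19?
By repeated squaring (mod 19): 7^{1}≡7, 7^{2}≡11, 7^{4}≡7. Then 7^{5} = 7^{4+1} ≡ 7 × 7 ≡ 11 (mod 19)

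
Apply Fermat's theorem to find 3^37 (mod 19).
By Fermat: 3^{18} ≡ 1 (mod 19). 37 = 2×18 + 1. So 3^{37} ≡ 3^{1} ≡ 3 (mod 19)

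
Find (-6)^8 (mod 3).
By repeated squaring (mod 3): (-6)^{1}≡0, (-6)^{2}≡0, (-6)^{4}≡0, (-6)^{8}≡0. So (-6)^{8} ≡ 0 (mod 3)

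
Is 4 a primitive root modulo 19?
4^{9} ≡ 1 (mod 19) and 9 < 18, so ord_19(4) = 9 ≠ 18 and 4 is not a primitive root.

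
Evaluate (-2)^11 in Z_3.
Using Fermat: (-2)^{2} ≡ 1 (mod 3). 11 ≡ 1 (mod 2). So (-2)^{11} ≡ (-2)^{1} ≡ 1 (mod 3)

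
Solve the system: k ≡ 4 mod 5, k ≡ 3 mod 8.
M = 5 × 8 = 40. M₁ = 8, y₁ ≡ 2 mod 5. M₂ = 5, y₂ ≡ 5 mod 8. k = 4×8×2 + 3×5×5 ≡ 19 mod 40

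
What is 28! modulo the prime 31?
(30)! = (28)! × (29) × (30) ≡ -1 (mod 31). So (28)! ≡ -1 × [(30)(29)]^(-1) ≡ 15 (mod 31)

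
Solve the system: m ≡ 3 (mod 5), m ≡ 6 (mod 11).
M = 5 × 11 = 55. M₁ = 11, y₁ ≡ 1 (mod 5). M₂ = 5, y₂ ≡ 9 (mod 11). m = 3×11×1 + 6×5×9 ≡ 28 (mod 55)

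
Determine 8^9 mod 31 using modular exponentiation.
By repeated squaring mod 31: 8^{1}≡8, 8^{2}≡2, 8^{4}≡4, 8^{8}≡16. Then 8^{9} = 8^{8+1} ≡ 16 × 8 ≡ 4 mod 31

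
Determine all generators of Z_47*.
There are φ(46) = 22 primitive roots mod 47: {5, 10, 11, 13, 15, 19, 20, 22, 23, 26, 29, 30, 31, 33, 35, 38, 39, 40, 41, 43, 44, 45}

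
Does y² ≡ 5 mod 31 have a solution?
By Euler's criterion: 5^{15} ≡ 1 mod 31. Since this equals 1, 5 is a QR.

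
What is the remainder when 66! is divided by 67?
By Wilson's theorem, (66)! ≡ -1 ≡ 66 mod 67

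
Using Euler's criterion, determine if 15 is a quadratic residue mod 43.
By Euler's criterion: 15^{21} ≡ 1 (mod 43). Since this equals 1, 15 is a QR.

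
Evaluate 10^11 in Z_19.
By repeated squaring mod 19: 10^{1}≡10, 10^{2}≡5, 10^{4}≡6, 10^{8}≡17. Then 10^{11} = 10^{8+2+1} ≡ 17 × 5 × 10 ≡ 14 mod 19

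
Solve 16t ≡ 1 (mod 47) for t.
Since 47 is prime, by Fermat 16^(-1) ≡ 16^{45} ≡ 3 (mod 47). Verify: 16 × 3 = 48 ≡ 1 (mod 47)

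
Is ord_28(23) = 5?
Powers of 23 mod 28: 23^1≡23, 23^2≡25, 23^3≡15, 23^4≡9, 23^5≡11, 23^6≡1. 23^5≡11≢1, so ord ≠ 5. No, the actual order is 6.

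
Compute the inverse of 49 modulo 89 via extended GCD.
Extended GCD: 49(20) + 89(-11) = 1. So 49^(-1) ≡ 20 mod 89. Verify: 49 × 20 = 980 ≡ 1 mod 89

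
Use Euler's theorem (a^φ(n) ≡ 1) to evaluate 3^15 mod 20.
By Euler: 3^{8} ≡ 1 mod 20 since gcd(3, 20) = 1. 15 = 1×8 + 7. So 3^{15} ≡ 3^{7} ≡ 7 mod 20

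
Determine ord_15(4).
Powers of 4 mod 15: 4^1≡4, 4^2≡1. So the order of 4 is 2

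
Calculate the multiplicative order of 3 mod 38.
Powers of 3 mod 38: 3^1≡3, 3^2≡9, 3^3≡27, 3^4≡5, 3^5≡15, 3^6≡7, 3^7≡21, 3^8≡25, 3^9≡37, 3^10≡35, 3^11≡29, 3^12≡11, 3^13≡33, 3^14≡23, 3^15≡31, 3^16≡17, 3^17≡13, 3^18≡1. Order = 18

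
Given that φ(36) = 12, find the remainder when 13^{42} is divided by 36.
By Euler: 13^{12} ≡ 1 mod 36 since gcd(13, 36) = 1. 42 = 3×12 + 6. So 13^{42} ≡ 13^{6} ≡ 1 mod 36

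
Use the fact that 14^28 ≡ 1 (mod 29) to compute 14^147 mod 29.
By Fermat: 14^{28} ≡ 1 (mod 29). 147 = 5×28 + 7. So 14^{147} ≡ 14^{7} ≡ 12 (mod 29)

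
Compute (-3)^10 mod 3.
By repeated squaring mod 3: (-3)^{1}≡0, (-3)^{2}≡0, (-3)^{4}≡0, (-3)^{8}≡0. Then (-3)^{10} = (-3)^{8+2} ≡ 0 × 0 ≡ 0 mod 3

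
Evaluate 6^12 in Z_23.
By repeated squaring (mod 23): 6^{1}≡6, 6^{2}≡13, 6^{4}≡8, 6^{8}≡18. Then 6^{12} = 6^{8+4} ≡ 18 × 8 ≡ 6 (mod 23)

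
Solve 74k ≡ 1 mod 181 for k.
Since 181 is prime, by Fermat 74^(-1) ≡ 74^{179} ≡ 159 mod 181. Verify: 74 × 159 = 11766 ≡ 1 mod 181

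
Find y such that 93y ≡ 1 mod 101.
Since 101 is prime, by Fermat 93^(-1) ≡ 93^{99} ≡ 63 mod 101. Verify: 93 × 63 = 5859 ≡ 1 mod 101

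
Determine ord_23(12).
Powers of 12 mod 23: 12^1≡12, 12^2≡6, 12^3≡3, 12^4≡13, 12^5≡18, 12^6≡9, 12^7≡16, 12^8≡8, 12^9≡4, 12^10≡2, 12^11≡1. ord_23(12) = 11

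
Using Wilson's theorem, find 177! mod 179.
(178)! = (177)! × (178) ≡ -1 (mod 179). So (177)! ≡ -1 × (178)^(-1) ≡ (-1)×(-1) = 1 (mod 179)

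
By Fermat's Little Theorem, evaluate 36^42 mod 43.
By Fermat's Little Theorem, 36^{42} ≡ 1 (mod 43) since 43 is prime and gcd(36, 43) = 1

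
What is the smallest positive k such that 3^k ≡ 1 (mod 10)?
Powers of 3 mod 10: 3^1≡3, 3^2≡9, 3^3≡7, 3^4≡1. Order = 4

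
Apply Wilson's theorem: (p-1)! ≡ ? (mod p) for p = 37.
By Wilson's theorem, (36)! ≡ -1 ≡ 36 mod 37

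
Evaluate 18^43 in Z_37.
Using Fermat: 18^{36} ≡ 1 mod 37. 43 ≡ 7 mod 36. So 18^{43} ≡ 18^{7} ≡ 13 mod 37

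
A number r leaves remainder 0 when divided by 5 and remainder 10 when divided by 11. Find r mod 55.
M = 5 × 11 = 55. M₁ = 11, y₁ ≡ 1 mod 5. M₂ = 5, y₂ ≡ 9 mod 11. r = 0×11×1 + 10×5×9 ≡ 10 mod 55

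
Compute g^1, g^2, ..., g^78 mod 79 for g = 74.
74^1, 74^2, ..., 74^{78} mod 79: [74, 25, 33, 72, 35, 62, 6, 49, 71, 40, 37, 52, 56, 36, 57, 31, 3, 64, 75, 20, 58, 26, 28, 18, 68, 55, 41, 32, 77, 10, 29, 13, 14, 9, 34, 67, 60, 16, 78, 5, 54, 46, 7, 44, 17, 73, 30, 8, 39, 42, 27, 23, 43, 22, 48, 76, 15, 4, 59, 21, 53, 51, 61, 11, 24, 38, 47, 2, 69, 50, 66, 65, 70, 45, 12, 19, 63, 1]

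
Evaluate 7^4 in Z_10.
7^{4} = 2401 ≡ 1 (mod 10)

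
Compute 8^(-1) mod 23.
Since 23 is prime, by Fermat 8^(-1) ≡ 8^{21} ≡ 3 mod 23. Verify: 8 × 3 = 24 ≡ 1 mod 23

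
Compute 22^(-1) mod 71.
Since 71 is prime, by Fermat 22^(-1) ≡ 22^{69} ≡ 42 mod 71. Verify: 22 × 42 = 924 ≡ 1 mod 71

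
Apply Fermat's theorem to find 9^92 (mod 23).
By Fermat: 9^{22} ≡ 1 (mod 23). 92 = 4×22 + 4. So 9^{92} ≡ 9^{4} ≡ 6 (mod 23)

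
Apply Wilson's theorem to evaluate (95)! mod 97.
(96)! = (95)! × (96) ≡ -1 (mod 97). So (95)! ≡ -1 × (96)^(-1) ≡ (-1)×(-1) = 1 (mod 97)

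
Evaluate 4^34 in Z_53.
By repeated squaring (mod 53): 4^{1}≡4, 4^{2}≡16, 4^{4}≡44, 4^{8}≡28, 4^{16}≡42, 4^{32}≡15. Then 4^{34} = 4^{32+2} ≡ 15 × 16 ≡ 28 (mod 53)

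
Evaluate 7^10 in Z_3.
Using Fermat: 7^{2} ≡ 1 (mod 3). 10 ≡ 0 (mod 2). So 7^{10} ≡ 7^{0} ≡ 1 (mod 3)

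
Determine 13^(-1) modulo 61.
Since 61 is prime, by Fermat 13^(-1) ≡ 13^{59} ≡ 47 (mod 61). Verify: 13 × 47 = 611 ≡ 1 (mod 61)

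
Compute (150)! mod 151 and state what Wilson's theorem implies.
(150)! mod 151 = 150. Since this equals -1 (mod 151), Wilson confirms 151 is prime.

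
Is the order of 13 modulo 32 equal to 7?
Powers of 13 mod 32: 13^1≡13, 13^2≡9, 13^3≡21, 13^4≡17, 13^5≡29, 13^6≡25, 13^7≡5, 13^8≡1. 13^7≡5≢1, so ord ≠ 7. No, the actual order is 8.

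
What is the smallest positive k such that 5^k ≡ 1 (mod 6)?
Powers of 5 mod 6: 5^1≡5, 5^2≡1. ord_6(5) = 2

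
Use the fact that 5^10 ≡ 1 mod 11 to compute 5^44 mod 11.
By Fermat: 5^{10} ≡ 1 mod 11. 44 = 4×10 + 4. So 5^{44} ≡ 5^{4} ≡ 9 mod 11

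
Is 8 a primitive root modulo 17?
8^{8} ≡ 1 mod 17 and 8 < 16, so ord_17(8) = 8 ≠ 16 and 8 is not a primitive root.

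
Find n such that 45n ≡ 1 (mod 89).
Since 89 is prime, by Fermat 45^(-1) ≡ 45^{87} ≡ 2 (mod 89). Verify: 45 × 2 = 90 ≡ 1 (mod 89)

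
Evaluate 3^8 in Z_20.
By repeated squaring mod 20: 3^{1}≡3, 3^{2}≡9, 3^{4}≡1, 3^{8}≡1. So 3^{8} ≡ 1 mod 20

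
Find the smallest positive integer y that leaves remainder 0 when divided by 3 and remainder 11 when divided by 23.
M = 3 × 23 = 69. M₁ = 23, y₁ ≡ 2 (mod 3). M₂ = 3, y₂ ≡ 8 (mod 23). y = 0×23×2 + 11×3×8 ≡ 57 (mod 69)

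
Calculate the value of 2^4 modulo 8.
2^{4} = 16 ≡ 0 mod 8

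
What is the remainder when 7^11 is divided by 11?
Using Fermat: 7^{10} ≡ 1 mod 11. 11 ≡ 1 mod 10. So 7^{11} ≡ 7^{1} ≡ 7 mod 11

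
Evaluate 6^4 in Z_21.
6^{4} = 1296 ≡ 15 mod 21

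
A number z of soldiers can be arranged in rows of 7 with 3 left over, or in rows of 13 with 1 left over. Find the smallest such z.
M = 7 × 13 = 91. M₁ = 13, y₁ ≡ 6 (mod 7). M₂ = 7, y₂ ≡ 2 (mod 13). z = 3×13×6 + 1×7×2 ≡ 66 (mod 91)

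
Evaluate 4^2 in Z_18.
4^{2} = 16 ≡ 16 mod 18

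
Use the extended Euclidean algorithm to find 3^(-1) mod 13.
Extended GCD: 3(-4) + 13(1) = 1. So 3^(-1) ≡ -4 ≡ 9 mod 13. Verify: 3 × 9 = 27 ≡ 1 mod 13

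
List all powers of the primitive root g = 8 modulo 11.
8^1, 8^2, ..., 8^{10} mod 11: [8, 9, 6, 4, 10, 3, 2, 5, 7, 1]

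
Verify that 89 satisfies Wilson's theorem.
(88)! mod 89 = 88. Since this equals -1 (mod 89), Wilson confirms 89 is prime.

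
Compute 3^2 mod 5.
3^{2} = 9 ≡ 4 mod 5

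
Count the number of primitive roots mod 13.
A prime p has φ(p-1) primitive roots; here φ(12) = 4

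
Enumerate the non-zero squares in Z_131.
QRs mod 131: {1, 3, 4, 5, 7, 9, 11, 12, 13, 15, 16, 20, 21, 25, 27, 28, 33, 34, 35, 36, 38, 39, 41, 43, 44, 45, 46, 48, 49, 52, 53, 55, 58, 59, 60, 61, 62, 63, 64, 65, 74, 75, 77, 80, 81, 84, 89, 91, 94, 99, 100, 101, 102, 105, 107, 108, 109, 112, 113, 114, 117, 121, 123, 125, 129}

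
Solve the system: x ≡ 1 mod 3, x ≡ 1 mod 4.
M = 3 × 4 = 12. M₁ = 4, y₁ ≡ 1 mod 3. M₂ = 3, y₂ ≡ 3 mod 4. x = 1×4×1 + 1×3×3 ≡ 1 mod 12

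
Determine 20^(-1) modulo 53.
Since 53 is prime, by Fermat 20^(-1) ≡ 20^{51} ≡ 8 (mod 53). Verify: 20 × 8 = 160 ≡ 1 (mod 53)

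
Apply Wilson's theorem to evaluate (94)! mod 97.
(96)! = (94)! × (95) × (96) ≡ -1 (mod 97). So (94)! ≡ -1 × [(96)(95)]^(-1) ≡ 48 (mod 97)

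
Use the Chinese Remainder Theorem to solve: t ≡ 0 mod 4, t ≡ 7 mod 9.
M = 4 × 9 = 36. M₁ = 9, y₁ ≡ 1 mod 4. M₂ = 4, y₂ ≡ 7 mod 9. t = 0×9×1 + 7×4×7 ≡ 16 mod 36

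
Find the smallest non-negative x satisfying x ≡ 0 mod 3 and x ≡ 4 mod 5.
M = 3 × 5 = 15. M₁ = 5, y₁ ≡ 2 mod 3. M₂ = 3, y₂ ≡ 2 mod 5. x = 0×5×2 + 4×3×2 ≡ 9 mod 15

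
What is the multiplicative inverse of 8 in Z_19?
Since 19 is prime, by Fermat 8^(-1) ≡ 8^{17} ≡ 12 (mod 19). Verify: 8 × 12 = 96 ≡ 1 (mod 19)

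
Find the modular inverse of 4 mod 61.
Since 61 is prime, by Fermat 4^(-1) ≡ 4^{59} ≡ 46 (mod 61). Verify: 4 × 46 = 184 ≡ 1 (mod 61)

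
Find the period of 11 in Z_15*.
Powers of 11 mod 15: 11^1≡11, 11^2≡1. ord_15(11) = 2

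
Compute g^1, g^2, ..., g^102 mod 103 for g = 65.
65^1, 65^2, ..., 65^{102} mod 103: [65, 2, 27, 4, 54, 8, 5, 16, 10, 32, 20, 64, 40, 25, 80, 50, 57, 100, 11, 97, 22, 91, 44, 79, 88, 55, 73, 7, 43, 14, 86, 28, 69, 56, 35, 9, 70, 18, 37, 36, 74, 72, 45, 41, 90, 82, 77, 61, 51, 19, 102, 38, 101, 76, 99, 49, 95, 98, 87, 93, 71, 83, 39, 63, 78, 23, 53, 46, 3, 92, 6, 81, 12, 59, 24, 15, 48, 30, 96, 60, 89, 17, 75, 34, 47, 68, 94, 33, 85, 66, 67, 29, 31, 58, 62, 13, 21, 26, 42, 52, 84, 1]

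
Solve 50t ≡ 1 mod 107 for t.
Since 107 is prime, by Fermat 50^(-1) ≡ 50^{105} ≡ 15 mod 107. Verify: 50 × 15 = 750 ≡ 1 mod 107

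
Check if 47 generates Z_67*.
47^{33} ≡ 1 mod 67 and 33 < 66, so ord_67(47) = 33 ≠ 66 and 47 is not a primitive root.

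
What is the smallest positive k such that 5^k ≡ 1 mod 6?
Powers of 5 mod 6: 5^1≡5, 5^2≡1. So the order of 5 is 2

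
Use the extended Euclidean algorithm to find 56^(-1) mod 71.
Extended GCD: 56(-19) + 71(15) = 1. So 56^(-1) ≡ -19 ≡ 52 mod 71. Verify: 56 × 52 = 2912 ≡ 1 mod 71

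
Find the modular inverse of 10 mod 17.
Since 17 is prime, by Fermat 10^(-1) ≡ 10^{15} ≡ 12 mod 17. Verify: 10 × 12 = 120 ≡ 1 mod 17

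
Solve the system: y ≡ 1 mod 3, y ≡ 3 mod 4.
M = 3 × 4 = 12. M₁ = 4, y₁ ≡ 1 mod 3. M₂ = 3, y₂ ≡ 3 mod 4. y = 1×4×1 + 3×3×3 ≡ 7 mod 12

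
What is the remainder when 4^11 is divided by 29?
By repeated squaring mod 29: 4^{1}≡4, 4^{2}≡16, 4^{4}≡24, 4^{8}≡25. Then 4^{11} = 4^{8+2+1} ≡ 25 × 16 × 4 ≡ 5 mod 29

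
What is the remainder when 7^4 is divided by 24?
7^{4} = 2401 ≡ 1 mod 24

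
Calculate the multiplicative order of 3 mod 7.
Powers of 3 mod 7: 3^1≡3, 3^2≡2, 3^3≡6, 3^4≡4, 3^5≡5, 3^6≡1. Order = 6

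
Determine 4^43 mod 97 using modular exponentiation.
By repeated squaring mod 97: 4^{1}≡4, 4^{2}≡16, 4^{4}≡62, 4^{8}≡61, 4^{16}≡35, 4^{32}≡61. Then 4^{43} = 4^{32+8+2+1} ≡ 61 × 61 × 16 × 4 ≡ 9 mod 97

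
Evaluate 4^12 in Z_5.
Using Fermat: 4^{4} ≡ 1 mod 5. 12 ≡ 0 mod 4. So 4^{12} ≡ 4^{0} ≡ 1 mod 5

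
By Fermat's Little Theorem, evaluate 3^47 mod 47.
By Fermat: 3^{46} ≡ 1 (mod 47). So 3^{47} = 3^{46} · 3^{1} ≡ 3^{1} ≡ 3 (mod 47)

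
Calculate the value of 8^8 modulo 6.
By repeated squaring (mod 6): 8^{1}≡2, 8^{2}≡4, 8^{4}≡4, 8^{8}≡4. So 8^{8} ≡ 4 (mod 6)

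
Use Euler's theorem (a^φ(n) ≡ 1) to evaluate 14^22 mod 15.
By Euler: 14^{8} ≡ 1 mod 15 since gcd(14, 15) = 1. 22 = 2×8 + 6. So 14^{22} ≡ 14^{6} ≡ 1 mod 15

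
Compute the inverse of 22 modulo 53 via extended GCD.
Extended GCD: 22(-12) + 53(5) = 1. So 22^(-1) ≡ -12 ≡ 41 (mod 53). Verify: 22 × 41 = 902 ≡ 1 (mod 53)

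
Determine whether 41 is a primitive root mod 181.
ord_181(41) divides 180. For each prime q|180: 41^{90}≡180, 41^{60}≡132, 41^{36}≡125, none ≡ 1. So 41 has order 180 and is a primitive root mod 181.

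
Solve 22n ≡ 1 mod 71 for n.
Since 71 is prime, by Fermat 22^(-1) ≡ 22^{69} ≡ 42 mod 71. Verify: 22 × 42 = 924 ≡ 1 mod 71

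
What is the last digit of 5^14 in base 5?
By repeated squaring mod 5: 5^{1}≡0, 5^{2}≡0, 5^{4}≡0, 5^{8}≡0. Then 5^{14} = 5^{8+4+2} ≡ 0 × 0 × 0 ≡ 0 mod 5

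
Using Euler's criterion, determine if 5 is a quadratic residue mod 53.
By Euler's criterion: 5^{26} ≡ 52 (mod 53). Since this equals -1 (≡ 52), 5 is not a QR.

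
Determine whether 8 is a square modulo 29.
By Euler's criterion: 8^{14} ≡ 28 mod 29. Since this equals -1 (≡ 28), 8 is not a QR.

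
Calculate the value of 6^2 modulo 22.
6^{2} = 36 ≡ 14 mod 22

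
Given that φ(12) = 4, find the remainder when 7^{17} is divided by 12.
By Euler: 7^{4} ≡ 1 (mod 12) since gcd(7, 12) = 1. 17 = 4×4 + 1. So 7^{17} ≡ 7^{1} ≡ 7 (mod 12)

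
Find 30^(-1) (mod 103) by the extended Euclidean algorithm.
Extended GCD: 30(-24) + 103(7) = 1. So 30^(-1) ≡ -24 ≡ 79 (mod 103). Verify: 30 × 79 = 2370 ≡ 1 (mod 103)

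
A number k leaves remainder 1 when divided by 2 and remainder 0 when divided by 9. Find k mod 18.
M = 2 × 9 = 18. M₁ = 9, y₁ ≡ 1 mod 2. M₂ = 2, y₂ ≡ 5 mod 9. k = 1×9×1 + 0×2×5 ≡ 9 mod 18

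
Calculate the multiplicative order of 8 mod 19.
Powers of 8 mod 19: 8^1≡8, 8^2≡7, 8^3≡18, 8^4≡11, 8^5≡12, 8^6≡1. So the order of 8 is 6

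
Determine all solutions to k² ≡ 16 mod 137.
The square roots of 16 mod 137 are 133 and 4. Verify: 133² = 17689 ≡ 16 mod 137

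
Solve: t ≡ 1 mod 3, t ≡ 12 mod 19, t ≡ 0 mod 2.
M = 3 × 19 × 2 = 114. M₁ = 38, y₁ ≡ 2 mod 3. M₂ = 6, y₂ ≡ 16 mod 19. M₃ = 57, y₃ ≡ 1 mod 2. t = 1×38×2 + 12×6×16 + 0×57×1 ≡ 88 mod 114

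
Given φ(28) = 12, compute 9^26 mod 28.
By Euler: 9^{12} ≡ 1 mod 28 since gcd(9, 28) = 1. 26 = 2×12 + 2. So 9^{26} ≡ 9^{2} ≡ 25 mod 28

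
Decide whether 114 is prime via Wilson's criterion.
(113)! mod 114 = 0. Since 0 ≢ -1 (mod 114), 114 is not prime.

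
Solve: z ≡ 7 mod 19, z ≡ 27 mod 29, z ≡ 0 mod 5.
M = 19 × 29 × 5 = 2755. M₁ = 145, y₁ ≡ 8 mod 19. M₂ = 95, y₂ ≡ 11 mod 29. M₃ = 551, y₃ ≡ 1 mod 5. z = 7×145×8 + 27×95×11 + 0×551×1 ≡ 520 mod 2755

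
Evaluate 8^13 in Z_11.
Using Fermat: 8^{10} ≡ 1 (mod 11). 13 ≡ 3 (mod 10). So 8^{13} ≡ 8^{3} ≡ 6 (mod 11)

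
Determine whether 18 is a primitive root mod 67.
ord_67(18) divides 66. For each prime q|66: 18^{33}≡66, 18^{22}≡37, 18^{6}≡9, none ≡ 1. So 18 has order 66 and is a primitive root mod 67.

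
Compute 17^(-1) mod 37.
Since 37 is prime, by Fermat 17^(-1) ≡ 17^{35} ≡ 24 mod 37. Verify: 17 × 24 = 408 ≡ 1 mod 37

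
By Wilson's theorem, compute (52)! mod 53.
By Wilson's theorem, (52)! ≡ -1 ≡ 52 mod 53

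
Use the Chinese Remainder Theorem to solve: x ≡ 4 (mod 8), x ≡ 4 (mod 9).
M = 8 × 9 = 72. M₁ = 9, y₁ ≡ 1 (mod 8). M₂ = 8, y₂ ≡ 8 (mod 9). x = 4×9×1 + 4×8×8 ≡ 4 (mod 72)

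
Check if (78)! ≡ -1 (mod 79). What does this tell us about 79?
(78)! mod 79 = 78. Since this equals -1 (mod 79), Wilson confirms 79 is prime.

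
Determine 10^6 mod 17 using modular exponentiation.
By repeated squaring (mod 17): 10^{1}≡10, 10^{2}≡15, 10^{4}≡4. Then 10^{6} = 10^{4+2} ≡ 4 × 15 ≡ 9 (mod 17)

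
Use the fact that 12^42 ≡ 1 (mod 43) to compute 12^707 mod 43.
By Fermat: 12^{42} ≡ 1 (mod 43). 707 ≡ 35 (mod 42). So 12^{707} ≡ 12^{35} ≡ 7 (mod 43)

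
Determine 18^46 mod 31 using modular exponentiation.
Using Fermat: 18^{30} ≡ 1 mod 31. 46 ≡ 16 mod 30. So 18^{46} ≡ 18^{16} ≡ 18 mod 31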